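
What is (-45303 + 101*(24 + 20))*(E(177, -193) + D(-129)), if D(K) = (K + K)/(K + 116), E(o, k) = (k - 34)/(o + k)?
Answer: -22249297/16 ≈ -1.3906e+6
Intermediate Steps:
E(o, k) = (-34 + k)/(k + o)
D(K) = 2*K/(116 + K) (D(K) = (2*K)/(116 + K) = 2*K/(116 + K))
(-45303 + 101*(24 + 20))*(E(177, -193) + D(-129)) = (-45303 + 101*(24 + 20))*((-34 - 193)/(-193 + 177) + 2*(-129)/(116 - 129)) = (-45303 + 101*44)*(-227/(-16) + 2*(-129)/(-13)) = (-45303 + 4444)*(-1/16*(-227) + 2*(-129)*(-1/13)) = -40859*(227/16 + 258/13) = -40859*7079/208 = -22249297/16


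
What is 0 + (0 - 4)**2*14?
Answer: 224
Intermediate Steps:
0 + (0 - 4)**2*14 = 0 + (-4)**2*14 = 0 + 16*14 = 0 + 224 = 224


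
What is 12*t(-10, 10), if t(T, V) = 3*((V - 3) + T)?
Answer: -108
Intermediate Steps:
t(T, V) = -9 + 3*T + 3*V (t(T, V) = 3*((-3 + V) + T) = 3*(-3 + T + V) = -9 + 3*T + 3*V)
12*t(-10, 10) = 12*(-9 + 3*(-10) + 3*10) = 12*(-9 - 30 + 30) = 12*(-9) = -108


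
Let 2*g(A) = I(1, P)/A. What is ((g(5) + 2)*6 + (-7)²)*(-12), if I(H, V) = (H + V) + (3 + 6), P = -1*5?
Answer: -768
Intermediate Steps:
P = -5
I(H, V) = 9 + H + V (I(H, V) = (H + V) + 9 = 9 + H + V)
g(A) = 5/(2*A) (g(A) = ((9 + 1 - 5)/A)/2 = (5/A)/2 = 5/(2*A))
((g(5) + 2)*6 + (-7)²)*(-12) = (((5/2)/5 + 2)*6 + (-7)²)*(-12) = (((5/2)*(⅕) + 2)*6 + 49)*(-12) = ((½ + 2)*6 + 49)*(-12) = ((5/2)*6 + 49)*(-12) = (15 + 49)*(-12) = 64*(-12) = -768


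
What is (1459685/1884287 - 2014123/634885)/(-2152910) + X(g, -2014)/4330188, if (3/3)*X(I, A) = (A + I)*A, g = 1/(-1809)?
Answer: 248663782679387492812995067/265460385056561737750402650 ≈ 0.93673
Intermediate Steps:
g = -1/1809 ≈ -0.00055279
X(I, A) = A*(A + I) (X(I, A) = (A + I)*A = A*(A + I))
(1459685/1884287 - 2014123/634885)/(-2152910) + X(g, -2014)/4330188 = (1459685/1884287 - 2014123/634885)/(-2152910) - 2014*(-2014 - 1/1809)/4330188 = (1459685*(1/1884287) - 2014123*1/634885)*(-1/2152910) - 2014*(-3643327/1809)*(1/4330188) = (1459685/1884287 - 2014123/634885)*(-1/2152910) + (7337660578/1809)*(1/4330188) = -150971246004/62963450105*(-1/2152910) + 3668830289/3916655046 = 75485623002/67777320682777775 + 3668830289/3916655046 = 248663782679387492812995067/265460385056561737750402650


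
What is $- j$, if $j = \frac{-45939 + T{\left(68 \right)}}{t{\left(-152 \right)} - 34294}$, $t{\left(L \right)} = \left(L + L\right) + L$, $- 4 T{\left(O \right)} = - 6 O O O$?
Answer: $\frac{425709}{34750} \approx 12.251$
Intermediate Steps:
$T{\left(O \right)} = \frac{3 O^{3}}{2}$ ($T{\left(O \right)} = - \frac{- 6 O O O}{4} = - \frac{- 6 O O^{2}}{4} = - \frac{\left(-6\right) O^{3}}{4} = \frac{3 O^{3}}{2}$)
$t{\left(L \right)} = 3 L$ ($t{\left(L \right)} = 2 L + L = 3 L$)
$j = - \frac{425709}{34750}$ ($j = \frac{-45939 + \frac{3 \cdot 68^{3}}{2}}{3 \left(-152\right) - 34294} = \frac{-45939 + \frac{3}{2} \cdot 314432}{-456 - 34294} = \frac{-45939 + 471648}{-34750} = 425709 \left(- \frac{1}{34750}\right) = - \frac{425709}{34750} \approx -12.251$)
$- j = \left(-1\right) \left(- \frac{425709}{34750}\right) = \frac{425709}{34750}$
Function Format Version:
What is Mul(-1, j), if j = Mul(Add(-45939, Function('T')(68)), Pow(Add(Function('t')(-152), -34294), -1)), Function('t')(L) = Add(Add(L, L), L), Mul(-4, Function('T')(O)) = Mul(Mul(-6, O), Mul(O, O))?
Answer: Rational(425709, 34750) ≈ 12.251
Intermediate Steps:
Function('T')(O) = Mul(Rational(3, 2), Pow(O, 3)) (Function('T')(O) = Mul(Rational(-1, 4), Mul(Mul(-6, O), Mul(O, O))) = Mul(Rational(-1, 4), Mul(Mul(-6, O), Pow(O, 2))) = Mul(Rational(-1, 4), Mul(-6, Pow(O, 3))) = Mul(Rational(3, 2), Pow(O, 3)))
Function('t')(L) = Mul(3, L) (Function('t')(L) = Add(Mul(2, L), L) = Mul(3, L))
j = Rational(-425709, 34750) (j = Mul(Add(-45939, Mul(Rational(3, 2), Pow(68, 3))), Pow(Add(Mul(3, -152), -34294), -1)) = Mul(Add(-45939, Mul(Rational(3, 2), 314432)), Pow(Add(-456, -34294), -1)) = Mul(Add(-45939, 471648), Pow(-34750, -1)) = Mul(425709, Rational(-1, 34750)) = Rational(-425709, 34750) ≈ -12.251)
Mul(-1, j) = Mul(-1, Rational(-425709, 34750)) = Rational(425709, 34750)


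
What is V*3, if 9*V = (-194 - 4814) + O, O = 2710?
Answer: -766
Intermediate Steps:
V = -766/3 (V = ((-194 - 4814) + 2710)/9 = (-5008 + 2710)/9 = (⅑)*(-2298) = -766/3 ≈ -255.33)
V*3 = -766/3*3 = -766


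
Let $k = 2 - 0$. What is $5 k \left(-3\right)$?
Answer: $-30$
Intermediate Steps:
$k = 2$ ($k = 2 + 0 = 2$)
$5 k \left(-3\right) = 5 \cdot 2 \left(-3\right) = 10 \left(-3\right) = -30$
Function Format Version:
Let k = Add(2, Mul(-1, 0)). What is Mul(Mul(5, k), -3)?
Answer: -30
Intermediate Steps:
k = 2 (k = Add(2, 0) = 2)
Mul(Mul(5, k), -3) = Mul(Mul(5, 2), -3) = Mul(10, -3) = -30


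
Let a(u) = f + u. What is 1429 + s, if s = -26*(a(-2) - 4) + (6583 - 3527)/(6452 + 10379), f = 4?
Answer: 24929767/16831 ≈ 1481.2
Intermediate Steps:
a(u) = 4 + u
s = 878268/16831 (s = -26*((4 - 2) - 4) + (6583 - 3527)/(6452 + 10379) = -26*(2 - 4) + 3056/16831 = -26*(-2) + 3056*(1/16831) = 52 + 3056/16831 = 878268/16831 ≈ 52.182)
1429 + s = 1429 + 878268/16831 = 24929767/16831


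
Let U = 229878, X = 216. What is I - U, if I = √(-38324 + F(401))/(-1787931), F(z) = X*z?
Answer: -229878 - 2*√12073/1787931 ≈ -2.2988e+5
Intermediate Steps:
F(z) = 216*z
I = -2*√12073/1787931 (I = √(-38324 + 216*401)/(-1787931) = √(-38324 + 86616)*(-1/1787931) = √48292*(-1/1787931) = (2*√12073)*(-1/1787931) = -2*√12073/1787931 ≈ -0.00012291)
I - U = -2*√12073/1787931 - 1*229878 = -2*√12073/1787931 - 229878 = -229878 - 2*√12073/1787931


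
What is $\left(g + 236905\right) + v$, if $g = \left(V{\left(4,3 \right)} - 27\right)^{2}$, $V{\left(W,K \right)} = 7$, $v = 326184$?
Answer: $563489$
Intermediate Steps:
$g = 400$ ($g = \left(7 - 27\right)^{2} = \left(-20\right)^{2} = 400$)
$\left(g + 236905\right) + v = \left(400 + 236905\right) + 326184 = 237305 + 326184 = 563489$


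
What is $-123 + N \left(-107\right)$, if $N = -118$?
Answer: $12503$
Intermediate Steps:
$-123 + N \left(-107\right) = -123 - -12626 = -123 + 12626 = 12503$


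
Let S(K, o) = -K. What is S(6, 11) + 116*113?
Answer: 13102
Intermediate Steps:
S(6, 11) + 116*113 = -1*6 + 116*113 = -6 + 13108 = 13102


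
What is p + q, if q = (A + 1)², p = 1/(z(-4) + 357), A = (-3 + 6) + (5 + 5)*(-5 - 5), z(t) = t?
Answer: 3253249/353 ≈ 9216.0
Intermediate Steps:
A = -97 (A = 3 + 10*(-10) = 3 - 100 = -97)
p = 1/353 (p = 1/(-4 + 357) = 1/353 ≈ 0.0028329)
q = 9216 (q = (-97 + 1)² = (-96)² = 9216)
p + q = 1/353 + 9216 = 3253249/353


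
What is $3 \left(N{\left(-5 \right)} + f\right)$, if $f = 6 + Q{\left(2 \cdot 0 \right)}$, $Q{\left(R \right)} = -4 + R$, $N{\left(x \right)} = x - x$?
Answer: $6$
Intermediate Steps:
$N{\left(x \right)} = 0$
$f = 2$ ($f = 6 + \left(-4 + 2 \cdot 0\right) = 6 + \left(-4 + 0\right) = 6 - 4 = 2$)
$3 \left(N{\left(-5 \right)} + f\right) = 3 \left(0 + 2\right) = 3 \cdot 2 = 6$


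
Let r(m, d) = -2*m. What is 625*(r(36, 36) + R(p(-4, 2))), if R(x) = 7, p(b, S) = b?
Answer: -40625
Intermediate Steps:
625*(r(36, 36) + R(p(-4, 2))) = 625*(-2*36 + 7) = 625*(-72 + 7) = 625*(-65) = -40625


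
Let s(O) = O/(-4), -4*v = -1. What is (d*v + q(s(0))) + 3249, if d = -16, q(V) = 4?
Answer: 3249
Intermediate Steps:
v = ¼ (v = -¼*(-1) = ¼ ≈ 0.25000)
s(O) = -O/4 (s(O) = O*(-¼) = -O/4)
(d*v + q(s(0))) + 3249 = (-16*¼ + 4) + 3249 = (-4 + 4) + 3249 = 0 + 3249 = 3249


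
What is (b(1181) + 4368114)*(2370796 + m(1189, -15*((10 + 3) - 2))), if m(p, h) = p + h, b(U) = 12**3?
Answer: 10364478652440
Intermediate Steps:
b(U) = 1728
m(p, h) = h + p
(b(1181) + 4368114)*(2370796 + m(1189, -15*((10 + 3) - 2))) = (1728 + 4368114)*(2370796 + (-15*((10 + 3) - 2) + 1189)) = 4369842*(2370796 + (-15*(13 - 2) + 1189)) = 4369842*(2370796 + (-15*11 + 1189)) = 4369842*(2370796 + (-165 + 1189)) = 4369842*(2370796 + 1024) = 4369842*2371820 = 10364478652440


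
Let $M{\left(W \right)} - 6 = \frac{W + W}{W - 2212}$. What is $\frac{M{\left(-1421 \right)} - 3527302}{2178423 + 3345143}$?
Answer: $- \frac{915333109}{1433365377} \approx -0.63859$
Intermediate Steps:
$M{\left(W \right)} = 6 + \frac{2 W}{-2212 + W}$ ($M{\left(W \right)} = 6 + \frac{W + W}{W - 2212} = 6 + \frac{2 W}{-2212 + W}$)
$\frac{M{\left(-1421 \right)} - 3527302}{2178423 + 3345143} = \frac{\frac{8 \left(-1659 - 1421\right)}{-2212 - 1421} - 3527302}{2178423 + 3345143} = \frac{8 \frac{1}{-3633} \left(-3080\right) - 3527302}{5523566} = \left(8 \left(- \frac{1}{3633}\right) \left(-3080\right) - 3527302\right) \frac{1}{5523566} = \left(\frac{3520}{519} - 3527302\right) \frac{1}{5523566} = \left(- \frac{1830666218}{519}\right) \frac{1}{5523566} = - \frac{915333109}{1433365377}$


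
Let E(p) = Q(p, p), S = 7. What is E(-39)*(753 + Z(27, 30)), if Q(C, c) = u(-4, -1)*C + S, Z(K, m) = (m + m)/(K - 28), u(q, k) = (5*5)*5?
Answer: -3373524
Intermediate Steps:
u(q, k) = 125 (u(q, k) = 25*5 = 125)
Z(K, m) = 2*m/(-28 + K) (Z(K, m) = (2*m)/(-28 + K) = 2*m/(-28 + K))
Q(C, c) = 7 + 125*C (Q(C, c) = 125*C + 7 = 7 + 125*C)
E(p) = 7 + 125*p
E(-39)*(753 + Z(27, 30)) = (7 + 125*(-39))*(753 + 2*30/(-28 + 27)) = (7 - 4875)*(753 + 2*30/(-1)) = -4868*(753 + 2*30*(-1)) = -4868*(753 - 60) = -4868*693 = -3373524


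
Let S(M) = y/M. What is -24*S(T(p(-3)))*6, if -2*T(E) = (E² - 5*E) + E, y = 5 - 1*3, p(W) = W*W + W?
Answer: 48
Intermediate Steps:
p(W) = W + W² (p(W) = W² + W = W + W²)
y = 2 (y = 5 - 3 = 2)
T(E) = 2*E - E²/2 (T(E) = -((E² - 5*E) + E)/2 = -(E² - 4*E)/2 = 2*E - E²/2)
S(M) = 2/M
-24*S(T(p(-3)))*6 = -48/((-3*(1 - 3))*(4 - (-3)*(1 - 3))/2)*6 = -48/((-3*(-2))*(4 - (-3)*(-2))/2)*6 = -48/((½)*6*(4 - 1*6))*6 = -48/((½)*6*(4 - 6))*6 = -48/((½)*6*(-2))*6 = -48/(-6)*6 = -48*(-1)/6*6 = -24*(-⅓)*6 = 8*6 = 48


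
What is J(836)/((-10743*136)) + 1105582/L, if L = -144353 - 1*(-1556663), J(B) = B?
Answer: 22418439983/28659065290 ≈ 0.78225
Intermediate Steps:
L = 1412310 (L = -144353 + 1556663 = 1412310)
J(836)/((-10743*136)) + 1105582/L = 836/((-10743*136)) + 1105582/1412310 = 836/(-1461048) + 1105582*(1/1412310) = 836*(-1/1461048) + 552791/706155 = -209/365262 + 552791/706155 = 22418439983/28659065290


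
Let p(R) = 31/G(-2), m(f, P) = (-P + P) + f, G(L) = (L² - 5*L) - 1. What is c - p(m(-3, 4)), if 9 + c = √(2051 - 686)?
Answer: -148/13 + √1365 ≈ 25.561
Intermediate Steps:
G(L) = -1 + L² - 5*L
c = -9 + √1365 (c = -9 + √(2051 - 686) = -9 + √1365 ≈ 27.946)
m(f, P) = f (m(f, P) = 0 + f = f)
p(R) = 31/13 (p(R) = 31/(-1 + (-2)² - 5*(-2)) = 31/(-1 + 4 + 10) = 31/13)
c - p(m(-3, 4)) = (-9 + √1365) - 1*31/13 = (-9 + √1365) - 31/13 = -148/13 + √1365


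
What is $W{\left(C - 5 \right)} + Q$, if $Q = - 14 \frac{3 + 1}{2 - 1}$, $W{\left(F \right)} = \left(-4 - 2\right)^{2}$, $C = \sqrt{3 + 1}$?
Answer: $-20$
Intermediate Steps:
$C = 2$ ($C = \sqrt{4} = 2$)
$W{\left(F \right)} = 36$ ($W{\left(F \right)} = \left(-6\right)^{2} = 36$)
$Q = -56$ ($Q = - 14 \cdot \frac{4}{1} = - 14 \cdot 4 \cdot 1 = \left(-14\right) 4 = -56$)
$W{\left(C - 5 \right)} + Q = 36 - 56 = -20$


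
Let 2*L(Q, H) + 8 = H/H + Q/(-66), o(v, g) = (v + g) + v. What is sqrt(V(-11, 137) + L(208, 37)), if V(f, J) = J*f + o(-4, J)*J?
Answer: sqrt(70396986)/66 ≈ 127.13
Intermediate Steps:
o(v, g) = g + 2*v (o(v, g) = (g + v) + v = g + 2*v)
V(f, J) = J*f + J*(-8 + J) (V(f, J) = J*f + (J + 2*(-4))*J = J*f + (J - 8)*J = J*f + (-8 + J)*J = J*f + J*(-8 + J))
L(Q, H) = -7/2 - Q/132 (L(Q, H) = -4 + (H/H + Q/(-66))/2 = -4 + (1 + Q*(-1/66))/2 = -4 + (1 - Q/66)/2 = -4 + (1/2 - Q/132) = -7/2 - Q/132)
sqrt(V(-11, 137) + L(208, 37)) = sqrt(137*(-8 + 137 - 11) + (-7/2 - 1/132*208)) = sqrt(137*118 + (-7/2 - 52/33)) = sqrt(16166 - 335/66) = sqrt(1066621/66) = sqrt(70396986)/66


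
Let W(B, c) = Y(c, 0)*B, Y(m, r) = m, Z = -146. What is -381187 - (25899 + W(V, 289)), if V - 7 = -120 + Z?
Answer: -332235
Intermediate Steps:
V = -259 (V = 7 + (-120 - 146) = 7 - 266 = -259)
W(B, c) = B*c (W(B, c) = c*B = B*c)
-381187 - (25899 + W(V, 289)) = -381187 - (25899 - 259*289) = -381187 - (25899 - 74851) = -381187 - 1*(-48952) = -381187 + 48952 = -332235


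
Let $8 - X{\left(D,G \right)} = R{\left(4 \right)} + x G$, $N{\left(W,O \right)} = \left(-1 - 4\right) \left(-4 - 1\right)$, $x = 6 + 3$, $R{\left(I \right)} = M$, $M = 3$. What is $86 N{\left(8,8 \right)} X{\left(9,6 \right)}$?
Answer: $-105350$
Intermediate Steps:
$R{\left(I \right)} = 3$
$x = 9$
$N{\left(W,O \right)} = 25$ ($N{\left(W,O \right)} = \left(-5\right) \left(-5\right) = 25$)
$X{\left(D,G \right)} = 5 - 9 G$ ($X{\left(D,G \right)} = 8 - \left(3 + 9 G\right) = 5 - 9 G$)
$86 N{\left(8,8 \right)} X{\left(9,6 \right)} = 86 \cdot 25 \left(5 - 54\right) = 2150 \left(5 - 54\right) = 2150 \left(-49\right) = -105350$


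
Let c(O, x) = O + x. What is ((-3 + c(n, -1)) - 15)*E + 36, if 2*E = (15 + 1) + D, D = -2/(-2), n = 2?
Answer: -217/2 ≈ -108.50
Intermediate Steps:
D = 1 (D = -2*(-1/2) = 1)
E = 17/2 (E = ((15 + 1) + 1)/2 = (16 + 1)/2 = (1/2)*17 = 17/2 ≈ 8.5000)
((-3 + c(n, -1)) - 15)*E + 36 = ((-3 + (2 - 1)) - 15)*(17/2) + 36 = ((-3 + 1) - 15)*(17/2) + 36 = (-2 - 15)*(17/2) + 36 = -17*17/2 + 36 = -289/2 + 36 = -217/2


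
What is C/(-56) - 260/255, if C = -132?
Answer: 955/714 ≈ 1.3375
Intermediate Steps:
C/(-56) - 260/255 = -132/(-56) - 260/255 = -132*(-1/56) - 260*1/255 = 33/14 - 52/51 = 955/714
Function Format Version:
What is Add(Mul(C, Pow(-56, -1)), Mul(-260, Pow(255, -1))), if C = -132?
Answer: Rational(955, 714) ≈ 1.3375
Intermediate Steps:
Add(Mul(C, Pow(-56, -1)), Mul(-260, Pow(255, -1))) = Add(Mul(-132, Pow(-56, -1)), Mul(-260, Pow(255, -1))) = Add(Mul(-132, Rational(-1, 56)), Mul(-260, Rational(1, 255))) = Add(Rational(33, 14), Rational(-52, 51)) = Rational(955, 714)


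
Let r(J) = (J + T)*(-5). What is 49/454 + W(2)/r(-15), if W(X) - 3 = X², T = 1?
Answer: 236/1135 ≈ 0.20793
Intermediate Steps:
W(X) = 3 + X²
r(J) = -5 - 5*J (r(J) = (J + 1)*(-5) = (1 + J)*(-5) = -5 - 5*J)
49/454 + W(2)/r(-15) = 49/454 + (3 + 2²)/(-5 - 5*(-15)) = 49*(1/454) + (3 + 4)/(-5 + 75) = 49/454 + 7/70 = 49/454 + 7*(1/70) = 49/454 + ⅒ = 236/1135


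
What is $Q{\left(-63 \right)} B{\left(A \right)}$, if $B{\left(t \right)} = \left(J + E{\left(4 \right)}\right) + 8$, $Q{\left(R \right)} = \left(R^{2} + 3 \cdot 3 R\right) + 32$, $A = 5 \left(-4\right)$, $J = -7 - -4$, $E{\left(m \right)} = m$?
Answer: $30906$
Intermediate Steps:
$J = -3$ ($J = -7 + 4 = -3$)
$A = -20$
$Q{\left(R \right)} = 32 + R^{2} + 9 R$ ($Q{\left(R \right)} = \left(R^{2} + 9 R\right) + 32 = 32 + R^{2} + 9 R$)
$B{\left(t \right)} = 9$ ($B{\left(t \right)} = \left(-3 + 4\right) + 8 = 1 + 8 = 9$)
$Q{\left(-63 \right)} B{\left(A \right)} = \left(32 + \left(-63\right)^{2} + 9 \left(-63\right)\right) 9 = \left(32 + 3969 - 567\right) 9 = 3434 \cdot 9 = 30906$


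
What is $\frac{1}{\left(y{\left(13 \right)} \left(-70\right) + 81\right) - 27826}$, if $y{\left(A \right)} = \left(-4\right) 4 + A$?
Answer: $- \frac{1}{27535} \approx -3.6317 \cdot 10^{-5}$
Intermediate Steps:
$y{\left(A \right)} = -16 + A$
$\frac{1}{\left(y{\left(13 \right)} \left(-70\right) + 81\right) - 27826} = \frac{1}{\left(\left(-16 + 13\right) \left(-70\right) + 81\right) - 27826} = \frac{1}{\left(\left(-3\right) \left(-70\right) + 81\right) - 27826} = \frac{1}{\left(210 + 81\right) - 27826} = \frac{1}{291 - 27826} = \frac{1}{-27535} = - \frac{1}{27535}$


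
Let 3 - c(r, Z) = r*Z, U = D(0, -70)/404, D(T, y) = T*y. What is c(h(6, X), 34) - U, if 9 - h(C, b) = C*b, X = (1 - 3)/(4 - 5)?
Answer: 105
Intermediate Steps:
X = 2 (X = -2/(-1) = -2*(-1) = 2)
U = 0 (U = (0*(-70))/404 = 0*(1/404) = 0)
h(C, b) = 9 - C*b
c(r, Z) = 3 - Z*r (c(r, Z) = 3 - r*Z = 3 - Z*r)
c(h(6, X), 34) - U = (3 - 1*34*(9 - 1*6*2)) - 1*0 = (3 - 1*34*(9 - 12)) + 0 = (3 - 1*34*(-3)) + 0 = (3 + 102) + 0 = 105 + 0 = 105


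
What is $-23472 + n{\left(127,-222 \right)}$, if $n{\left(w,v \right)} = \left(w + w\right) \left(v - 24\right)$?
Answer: $-85956$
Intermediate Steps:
$n{\left(w,v \right)} = 2 w \left(-24 + v\right)$
$-23472 + n{\left(127,-222 \right)} = -23472 + 2 \cdot 127 \left(-24 - 222\right) = -23472 + 2 \cdot 127 \left(-246\right) = -23472 - 62484 = -85956$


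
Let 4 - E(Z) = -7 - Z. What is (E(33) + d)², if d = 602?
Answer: 417316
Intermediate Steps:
E(Z) = 11 + Z (E(Z) = 4 - (-7 - Z) = 4 + (7 + Z) = 11 + Z)
(E(33) + d)² = ((11 + 33) + 602)² = (44 + 602)² = 646² = 417316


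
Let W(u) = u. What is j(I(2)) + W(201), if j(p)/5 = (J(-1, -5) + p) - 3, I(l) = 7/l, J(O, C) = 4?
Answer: 447/2 ≈ 223.50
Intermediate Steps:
j(p) = 5 + 5*p (j(p) = 5*((4 + p) - 3) = 5*(1 + p) = 5 + 5*p)
j(I(2)) + W(201) = (5 + 5*(7/2)) + 201 = (5 + 35/2) + 201 = 45/2 + 201 = 447/2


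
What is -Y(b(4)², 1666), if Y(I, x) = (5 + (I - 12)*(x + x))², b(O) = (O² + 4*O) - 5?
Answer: -5707555124401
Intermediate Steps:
b(O) = -5 + O² + 4*O
Y(I, x) = (5 + 2*x*(-12 + I))² (Y(I, x) = (5 + (-12 + I)*(2*x))² = (5 + 2*x*(-12 + I))²)
-Y(b(4)², 1666) = -(5 - 24*1666 + 2*(-5 + 4² + 4*4)²*1666)² = -(5 - 39984 + 2*(-5 + 16 + 16)²*1666)² = -(5 - 39984 + 2*27²*1666)² = -(5 - 39984 + 2*729*1666)² = -(5 - 39984 + 2429028)² = -1*2389049² = -1*5707555124401 = -5707555124401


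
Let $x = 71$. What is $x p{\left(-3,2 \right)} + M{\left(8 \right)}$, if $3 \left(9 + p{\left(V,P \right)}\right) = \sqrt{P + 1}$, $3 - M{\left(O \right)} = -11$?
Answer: $-625 + \frac{71 \sqrt{3}}{3} \approx -584.01$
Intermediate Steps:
$M{\left(O \right)} = 14$ ($M{\left(O \right)} = 3 - -11 = 3 + 11 = 14$)
$p{\left(V,P \right)} = -9 + \frac{\sqrt{1 + P}}{3}$ ($p{\left(V,P \right)} = -9 + \frac{\sqrt{P + 1}}{3} = -9 + \frac{\sqrt{1 + P}}{3}$)
$x p{\left(-3,2 \right)} + M{\left(8 \right)} = 71 \left(-9 + \frac{\sqrt{1 + 2}}{3}\right) + 14 = 71 \left(-9 + \frac{\sqrt{3}}{3}\right) + 14 = \left(-639 + \frac{71 \sqrt{3}}{3}\right) + 14 = -625 + \frac{71 \sqrt{3}}{3}$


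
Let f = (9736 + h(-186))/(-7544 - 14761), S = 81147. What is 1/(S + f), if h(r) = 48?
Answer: 22305/1809974051 ≈ 1.2323e-5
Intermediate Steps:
f = -9784/22305 (f = (9736 + 48)/(-7544 - 14761) = 9784/(-22305) = 9784*(-1/22305) = -9784/22305 ≈ -0.43865)
1/(S + f) = 1/(81147 - 9784/22305) = 1/(1809974051/22305) = 22305/1809974051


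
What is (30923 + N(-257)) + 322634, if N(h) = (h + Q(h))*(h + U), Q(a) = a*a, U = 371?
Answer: 7853845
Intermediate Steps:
Q(a) = a²
N(h) = (371 + h)*(h + h²) (N(h) = (h + h²)*(h + 371) = (h + h²)*(371 + h) = (371 + h)*(h + h²))
(30923 + N(-257)) + 322634 = (30923 - 257*(371 + (-257)² + 372*(-257))) + 322634 = (30923 - 257*(371 + 66049 - 95604)) + 322634 = (30923 - 257*(-29184)) + 322634 = (30923 + 7500288) + 322634 = 7531211 + 322634 = 7853845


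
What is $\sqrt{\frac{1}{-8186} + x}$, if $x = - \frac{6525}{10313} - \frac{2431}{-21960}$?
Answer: $\frac{i \sqrt{12461890470588805338890}}{154492658940} \approx 0.72258 i$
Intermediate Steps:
$x = - \frac{118218097}{226473480}$ ($x = \left(-6525\right) \frac{1}{10313} - - \frac{2431}{21960} = - \frac{6525}{10313} + \frac{2431}{21960} = - \frac{118218097}{226473480} \approx -0.522$)
$\sqrt{\frac{1}{-8186} + x} = \sqrt{\frac{1}{-8186} - \frac{118218097}{226473480}} = \sqrt{- \frac{1}{8186} - \frac{118218097}{226473480}} = \sqrt{- \frac{483979907761}{926955953640}} = \frac{i \sqrt{12461890470588805338890}}{154492658940}$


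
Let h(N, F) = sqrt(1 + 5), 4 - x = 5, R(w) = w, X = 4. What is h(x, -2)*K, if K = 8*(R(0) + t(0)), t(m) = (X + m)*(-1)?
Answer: -32*sqrt(6) ≈ -78.384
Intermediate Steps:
t(m) = -4 - m (t(m) = (4 + m)*(-1) = -4 - m)
x = -1 (x = 4 - 1*5 = 4 - 5 = -1)
h(N, F) = sqrt(6)
K = -32 (K = 8*(0 + (-4 - 1*0)) = 8*(0 + (-4 + 0)) = 8*(0 - 4) = 8*(-4) = -32)
h(x, -2)*K = sqrt(6)*(-32) = -32*sqrt(6)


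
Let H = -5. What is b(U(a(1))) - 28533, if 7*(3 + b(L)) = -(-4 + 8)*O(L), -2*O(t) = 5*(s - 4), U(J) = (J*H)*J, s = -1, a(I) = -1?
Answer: -199802/7 ≈ -28543.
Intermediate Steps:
U(J) = -5*J² (U(J) = (J*(-5))*J = (-5*J)*J = -5*J²)
O(t) = 25/2 (O(t) = -5*(-1 - 4)/2 = -5*(-5)/2 = -½*(-25) = 25/2)
b(L) = -71/7 (b(L) = -3 + (-(-4 + 8)*25/2)/7 = -3 + (-4*25/2)/7 = -3 + (-1*50)/7 = -3 + (⅐)*(-50) = -3 - 50/7 = -71/7)
b(U(a(1))) - 28533 = -71/7 - 28533 = -199802/7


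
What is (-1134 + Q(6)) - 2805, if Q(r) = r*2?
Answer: -3927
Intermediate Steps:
Q(r) = 2*r
(-1134 + Q(6)) - 2805 = (-1134 + 2*6) - 2805 = (-1134 + 12) - 2805 = -1122 - 2805 = -3927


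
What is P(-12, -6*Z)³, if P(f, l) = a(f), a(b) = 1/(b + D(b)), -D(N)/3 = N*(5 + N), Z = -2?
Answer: -1/18399744 ≈ -5.4349e-8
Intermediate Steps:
D(N) = -3*N*(5 + N)
a(b) = 1/(b - 3*b*(5 + b))
P(f, l) = -1/(f*(14 + 3*f))
P(-12, -6*Z)³ = (-1/(-12*(14 + 3*(-12))))³ = (-1*(-1/12)/(14 - 36))³ = (-1*(-1/12)/(-22))³ = (-1*(-1/12)*(-1/22))³ = (-1/264)³ = -1/18399744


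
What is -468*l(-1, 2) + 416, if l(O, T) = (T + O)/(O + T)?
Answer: -52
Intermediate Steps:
l(O, T) = 1 (l(O, T) = (O + T)/(O + T) = 1)
-468*l(-1, 2) + 416 = -468*1 + 416 = -468 + 416 = -52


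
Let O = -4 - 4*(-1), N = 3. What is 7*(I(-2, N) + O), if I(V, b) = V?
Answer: -14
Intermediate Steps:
O = 0 (O = -4 + 4 = 0)
7*(I(-2, N) + O) = 7*(-2 + 0) = 7*(-2) = -14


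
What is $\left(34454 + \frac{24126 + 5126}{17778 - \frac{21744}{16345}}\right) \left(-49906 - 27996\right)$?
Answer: $- \frac{389954853773897104}{145279833} \approx -2.6842 \cdot 10^{9}$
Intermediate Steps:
$\left(34454 + \frac{24126 + 5126}{17778 - \frac{21744}{16345}}\right) \left(-49906 - 27996\right) = \left(34454 + \frac{29252}{17778 - \frac{21744}{16345}}\right) \left(-77902\right) = \left(34454 + \frac{29252}{\frac{290559666}{16345}}\right) \left(-77902\right) = \left(34454 + 29252 \cdot \frac{16345}{290559666}\right) \left(-77902\right) = \left(34454 + \frac{239061970}{145279833}\right) \left(-77902\right) = \frac{5005710428152}{145279833} \left(-77902\right) = - \frac{389954853773897104}{145279833}$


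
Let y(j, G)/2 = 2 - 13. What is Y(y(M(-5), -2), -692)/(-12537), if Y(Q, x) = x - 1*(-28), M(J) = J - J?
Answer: 664/12537 ≈ 0.052963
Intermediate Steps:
M(J) = 0
y(j, G) = -22 (y(j, G) = 2*(2 - 13) = 2*(-11) = -22)
Y(Q, x) = 28 + x (Y(Q, x) = x + 28 = 28 + x)
Y(y(M(-5), -2), -692)/(-12537) = (28 - 692)/(-12537) = -664*(-1/12537) = 664/12537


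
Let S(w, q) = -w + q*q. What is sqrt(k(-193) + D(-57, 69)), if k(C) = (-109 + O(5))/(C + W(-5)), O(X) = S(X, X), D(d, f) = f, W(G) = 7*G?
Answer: sqrt(901797)/114 ≈ 8.3301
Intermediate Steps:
S(w, q) = q**2 - w (S(w, q) = -w + q**2 = q**2 - w)
O(X) = X**2 - X
k(C) = -89/(-35 + C) (k(C) = (-109 + 5*(-1 + 5))/(C + 7*(-5)) = (-109 + 5*4)/(C - 35) = (-109 + 20)/(-35 + C) = -89/(-35 + C))
sqrt(k(-193) + D(-57, 69)) = sqrt(-89/(-35 - 193) + 69) = sqrt(-89/(-228) + 69) = sqrt(-89*(-1/228) + 69) = sqrt(89/228 + 69) = sqrt(15821/228) = sqrt(901797)/114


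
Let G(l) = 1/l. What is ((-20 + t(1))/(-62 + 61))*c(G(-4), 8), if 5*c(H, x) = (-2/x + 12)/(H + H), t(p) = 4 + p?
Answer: -141/2 ≈ -70.500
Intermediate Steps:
c(H, x) = (12 - 2/x)/(10*H) (c(H, x) = ((-2/x + 12)/(H + H))/5 = ((12 - 2/x)/((2*H)))/5 = ((12 - 2/x)*(1/(2*H)))/5 = ((12 - 2/x)/(2*H))/5 = (12 - 2/x)/(10*H))
((-20 + t(1))/(-62 + 61))*c(G(-4), 8) = ((-20 + (4 + 1))/(-62 + 61))*((⅕)*(-1 + 6*8)/(1/(-4)*8)) = ((-20 + 5)/(-1))*((⅕)*(⅛)*(-1 + 48)/(-¼)) = (-15*(-1))*((⅕)*(-4)*(⅛)*47) = 15*(-47/10) = -141/2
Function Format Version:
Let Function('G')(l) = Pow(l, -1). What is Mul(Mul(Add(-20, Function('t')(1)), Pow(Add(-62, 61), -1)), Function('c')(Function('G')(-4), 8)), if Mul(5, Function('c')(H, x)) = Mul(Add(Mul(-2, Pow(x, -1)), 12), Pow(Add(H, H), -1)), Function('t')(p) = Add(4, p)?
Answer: Rational(-141, 2) ≈ -70.500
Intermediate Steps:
Function('c')(H, x) = Mul(Rational(1, 10), Pow(H, -1), Add(12, Mul(-2, Pow(x, -1)))) (Function('c')(H, x) = Mul(Rational(1, 5), Mul(Add(Mul(-2, Pow(x, -1)), 12), Pow(Add(H, H), -1))) = Mul(Rational(1, 5), Mul(Add(12, Mul(-2, Pow(x, -1))), Pow(Mul(2, H), -1))) = Mul(Rational(1, 5), Mul(Add(12, Mul(-2, Pow(x, -1))), Mul(Rational(1, 2), Pow(H, -1)))) = Mul(Rational(1, 5), Mul(Rational(1, 2), Pow(H, -1), Add(12, Mul(-2, Pow(x, -1))))) = Mul(Rational(1, 10), Pow(H, -1), Add(12, Mul(-2, Pow(x, -1)))))
Mul(Mul(Add(-20, Function('t')(1)), Pow(Add(-62, 61), -1)), Function('c')(Function('G')(-4), 8)) = Mul(Mul(Add(-20, Add(4, 1)), Pow(Add(-62, 61), -1)), Mul(Rational(1, 5), Pow(Pow(-4, -1), -1), Pow(8, -1), Add(-1, Mul(6, 8)))) = Mul(Mul(Add(-20, 5), Pow(-1, -1)), Mul(Rational(1, 5), Pow(Rational(-1, 4), -1), Rational(1, 8), Add(-1, 48))) = Mul(Mul(-15, -1), Mul(Rational(1, 5), -4, Rational(1, 8), 47)) = Mul(15, Rational(-47, 10)) = Rational(-141, 2)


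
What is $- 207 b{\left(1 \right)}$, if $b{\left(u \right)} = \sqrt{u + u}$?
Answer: $- 207 \sqrt{2} \approx -292.74$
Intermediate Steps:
$b{\left(u \right)} = \sqrt{2} \sqrt{u}$ ($b{\left(u \right)} = \sqrt{2 u} = \sqrt{2} \sqrt{u}$)
$- 207 b{\left(1 \right)} = - 207 \sqrt{2} \sqrt{1} = - 207 \sqrt{2} \cdot 1 = - 207 \sqrt{2}$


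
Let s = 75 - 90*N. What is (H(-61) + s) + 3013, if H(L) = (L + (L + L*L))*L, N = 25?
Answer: -218701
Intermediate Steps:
s = -2175 (s = 75 - 90*25 = 75 - 2250 = -2175)
H(L) = L*(L**2 + 2*L) (H(L) = (L + (L + L**2))*L = (L**2 + 2*L)*L = L*(L**2 + 2*L))
(H(-61) + s) + 3013 = ((-61)**2*(2 - 61) - 2175) + 3013 = (3721*(-59) - 2175) + 3013 = (-219539 - 2175) + 3013 = -221714 + 3013 = -218701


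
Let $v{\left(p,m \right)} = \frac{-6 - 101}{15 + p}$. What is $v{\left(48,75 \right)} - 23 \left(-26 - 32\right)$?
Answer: $\frac{83935}{63} \approx 1332.3$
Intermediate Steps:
$v{\left(p,m \right)} = - \frac{107}{15 + p}$
$v{\left(48,75 \right)} - 23 \left(-26 - 32\right) = - \frac{107}{15 + 48} - 23 \left(-26 - 32\right) = - \frac{107}{63} - -1334 = \left(-107\right) \frac{1}{63} + 1334 = - \frac{107}{63} + 1334 = \frac{83935}{63}$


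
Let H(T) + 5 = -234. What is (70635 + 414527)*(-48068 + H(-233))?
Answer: -23436720734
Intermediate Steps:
H(T) = -239 (H(T) = -5 - 234 = -239)
(70635 + 414527)*(-48068 + H(-233)) = (70635 + 414527)*(-48068 - 239) = 485162*(-48307) = -23436720734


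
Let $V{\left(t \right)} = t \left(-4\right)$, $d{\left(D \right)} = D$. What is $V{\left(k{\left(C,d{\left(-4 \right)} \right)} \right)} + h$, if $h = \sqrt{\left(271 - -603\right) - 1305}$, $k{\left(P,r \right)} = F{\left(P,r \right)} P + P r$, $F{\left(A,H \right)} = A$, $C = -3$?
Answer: $-84 + i \sqrt{431} \approx -84.0 + 20.761 i$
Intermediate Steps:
$k{\left(P,r \right)} = P^{2} + P r$ ($k{\left(P,r \right)} = P P + P r = P^{2} + P r$)
$V{\left(t \right)} = - 4 t$
$h = i \sqrt{431}$ ($h = \sqrt{\left(271 + 603\right) - 1305} = \sqrt{874 - 1305} = \sqrt{-431} = i \sqrt{431} \approx 20.761 i$)
$V{\left(k{\left(C,d{\left(-4 \right)} \right)} \right)} + h = - 4 \left(- 3 \left(-3 - 4\right)\right) + i \sqrt{431} = - 4 \left(\left(-3\right) \left(-7\right)\right) + i \sqrt{431} = \left(-4\right) 21 + i \sqrt{431} = -84 + i \sqrt{431}$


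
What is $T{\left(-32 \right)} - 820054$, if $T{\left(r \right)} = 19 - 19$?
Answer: $-820054$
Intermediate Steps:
$T{\left(r \right)} = 0$ ($T{\left(r \right)} = 19 - 19 = 0$)
$T{\left(-32 \right)} - 820054 = 0 - 820054 = -820054$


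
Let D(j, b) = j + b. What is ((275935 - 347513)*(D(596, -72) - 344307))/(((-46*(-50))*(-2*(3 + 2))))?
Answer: -12303649787/11500 ≈ -1.0699e+6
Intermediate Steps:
D(j, b) = b + j
((275935 - 347513)*(D(596, -72) - 344307))/(((-46*(-50))*(-2*(3 + 2)))) = ((275935 - 347513)*((-72 + 596) - 344307))/(((-46*(-50))*(-2*(3 + 2)))) = (-71578*(524 - 344307))/((2300*(-2*5))) = (-71578*(-343783))/((2300*(-10))) = 24607299574/(-23000) = 24607299574*(-1/23000) = -12303649787/11500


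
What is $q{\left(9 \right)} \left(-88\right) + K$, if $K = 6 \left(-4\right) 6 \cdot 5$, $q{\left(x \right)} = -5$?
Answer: $-280$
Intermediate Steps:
$K = -720$ ($K = \left(-24\right) 6 \cdot 5 = \left(-144\right) 5 = -720$)
$q{\left(9 \right)} \left(-88\right) + K = \left(-5\right) \left(-88\right) - 720 = 440 - 720 = -280$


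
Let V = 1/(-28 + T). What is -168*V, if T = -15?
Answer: 168/43 ≈ 3.9070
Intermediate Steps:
V = -1/43 (V = 1/(-28 - 15) = 1/(-43) = -1/43 ≈ -0.023256)
-168*V = -168*(-1/43) = 168/43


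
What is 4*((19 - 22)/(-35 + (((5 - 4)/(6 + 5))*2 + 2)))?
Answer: 132/361 ≈ 0.36565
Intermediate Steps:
4*((19 - 22)/(-35 + (((5 - 4)/(6 + 5))*2 + 2))) = 4*(-3/(-35 + ((1/11)*2 + 2))) = 4*(-3/(-35 + (2/11 + 2))) = 4*(-3/(-35 + 24/11)) = 4*(-3/(-361/11)) = 4*(-3*(-11/361)) = 4*(33/361) = 132/361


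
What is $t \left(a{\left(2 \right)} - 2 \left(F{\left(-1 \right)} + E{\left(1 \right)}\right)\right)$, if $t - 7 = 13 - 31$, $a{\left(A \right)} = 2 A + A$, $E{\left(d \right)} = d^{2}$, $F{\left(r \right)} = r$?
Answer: $-66$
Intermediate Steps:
$a{\left(A \right)} = 3 A$
$t = -11$ ($t = 7 + \left(13 - 31\right) = 7 - 18 = -11$)
$t \left(a{\left(2 \right)} - 2 \left(F{\left(-1 \right)} + E{\left(1 \right)}\right)\right) = - 11 \left(3 \cdot 2 - 2 \left(-1 + 1^{2}\right)\right) = - 11 \left(6 - 2 \left(-1 + 1\right)\right) = - 11 \left(6 - 0\right) = - 11 \left(6 + 0\right) = \left(-11\right) 6 = -66$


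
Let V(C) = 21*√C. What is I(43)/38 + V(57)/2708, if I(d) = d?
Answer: 43/38 + 21*√57/2708 ≈ 1.1901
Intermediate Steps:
I(43)/38 + V(57)/2708 = 43/38 + (21*√57)/2708 = 43*(1/38) + (21*√57)*(1/2708) = 43/38 + 21*√57/2708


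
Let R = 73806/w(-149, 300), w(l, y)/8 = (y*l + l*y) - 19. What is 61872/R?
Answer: -7376709824/12301 ≈ -5.9968e+5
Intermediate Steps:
w(l, y) = -152 + 16*l*y (w(l, y) = 8*((y*l + l*y) - 19) = 8*((l*y + l*y) - 19) = 8*(2*l*y - 19) = 8*(-19 + 2*l*y) = -152 + 16*l*y)
R = -36903/357676 (R = 73806/(-152 + 16*(-149)*300) = 73806/(-152 - 715200) = 73806/(-715352) = 73806*(-1/715352) = -36903/357676 ≈ -0.10317)
61872/R = 61872/(-36903/357676) = 61872*(-357676/36903) = -7376709824/12301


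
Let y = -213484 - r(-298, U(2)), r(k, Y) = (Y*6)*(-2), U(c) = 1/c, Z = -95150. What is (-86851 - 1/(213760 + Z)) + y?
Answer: -35622022691/118610 ≈ -3.0033e+5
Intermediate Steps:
r(k, Y) = -12*Y (r(k, Y) = (6*Y)*(-2) = -12*Y)
y = -213478 (y = -213484 - (-12)/2 = -213484 - 1*(-6) = -213484 + 6 = -213478)
(-86851 - 1/(213760 + Z)) + y = (-86851 - 1/(213760 - 95150)) - 213478 = (-86851 - 1/118610) - 213478 = -10301397111/118610 - 213478 = -35622022691/118610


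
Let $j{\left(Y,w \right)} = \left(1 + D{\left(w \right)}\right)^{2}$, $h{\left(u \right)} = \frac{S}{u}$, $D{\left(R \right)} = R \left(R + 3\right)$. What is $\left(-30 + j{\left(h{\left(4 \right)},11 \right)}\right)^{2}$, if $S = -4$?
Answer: $575760025$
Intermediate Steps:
$D{\left(R \right)} = R \left(3 + R\right)$
$h{\left(u \right)} = - \frac{4}{u}$
$j{\left(Y,w \right)} = \left(1 + w \left(3 + w\right)\right)^{2}$
$\left(-30 + j{\left(h{\left(4 \right)},11 \right)}\right)^{2} = \left(-30 + \left(1 + 11 \left(3 + 11\right)\right)^{2}\right)^{2} = \left(-30 + \left(1 + 11 \cdot 14\right)^{2}\right)^{2} = \left(-30 + \left(1 + 154\right)^{2}\right)^{2} = \left(-30 + 155^{2}\right)^{2} = \left(-30 + 24025\right)^{2} = 23995^{2} = 575760025$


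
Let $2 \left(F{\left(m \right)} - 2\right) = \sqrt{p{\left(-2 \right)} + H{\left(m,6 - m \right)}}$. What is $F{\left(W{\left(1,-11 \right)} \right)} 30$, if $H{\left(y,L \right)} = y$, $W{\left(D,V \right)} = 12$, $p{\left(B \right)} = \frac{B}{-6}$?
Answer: $60 + 5 \sqrt{111} \approx 112.68$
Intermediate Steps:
$p{\left(B \right)} = - \frac{B}{6}$ ($p{\left(B \right)} = B \left(- \frac{1}{6}\right) = - \frac{B}{6}$)
$F{\left(m \right)} = 2 + \frac{\sqrt{\frac{1}{3} + m}}{2}$ ($F{\left(m \right)} = 2 + \frac{\sqrt{\left(- \frac{1}{6}\right) \left(-2\right) + m}}{2} = 2 + \frac{\sqrt{\frac{1}{3} + m}}{2}$)
$F{\left(W{\left(1,-11 \right)} \right)} 30 = \left(2 + \frac{\sqrt{3 + 9 \cdot 12}}{6}\right) 30 = \left(2 + \frac{\sqrt{3 + 108}}{6}\right) 30 = \left(2 + \frac{\sqrt{111}}{6}\right) 30 = 60 + 5 \sqrt{111}$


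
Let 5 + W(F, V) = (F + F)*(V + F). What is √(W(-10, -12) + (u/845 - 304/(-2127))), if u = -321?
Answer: √8310254277630/138255 ≈ 20.851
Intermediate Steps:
W(F, V) = -5 + 2*F*(F + V) (W(F, V) = -5 + (F + F)*(V + F) = -5 + (2*F)*(F + V) = -5 + 2*F*(F + V))
√(W(-10, -12) + (u/845 - 304/(-2127))) = √((-5 + 2*(-10)² + 2*(-10)*(-12)) + (-321/845 - 304/(-2127))) = √((-5 + 2*100 + 240) + (-321*1/845 - 304*(-1/2127))) = √((-5 + 200 + 240) + (-321/845 + 304/2127)) = √(435 - 425887/1797315) = √(781406138/1797315) = √8310254277630/138255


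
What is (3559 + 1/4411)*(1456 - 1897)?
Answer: -6923148750/4411 ≈ -1.5695e+6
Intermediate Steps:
(3559 + 1/4411)*(1456 - 1897) = (3559 + 1/4411)*(-441) = (15698750/4411)*(-441) = -6923148750/4411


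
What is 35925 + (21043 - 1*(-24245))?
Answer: 81213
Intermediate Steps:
35925 + (21043 - 1*(-24245)) = 35925 + (21043 + 24245) = 35925 + 45288 = 81213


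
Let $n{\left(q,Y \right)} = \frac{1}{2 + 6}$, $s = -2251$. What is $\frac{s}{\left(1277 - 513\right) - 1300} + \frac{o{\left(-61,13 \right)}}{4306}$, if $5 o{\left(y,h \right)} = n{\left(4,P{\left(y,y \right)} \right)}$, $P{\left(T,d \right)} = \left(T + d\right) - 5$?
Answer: $\frac{48464097}{11540080} \approx 4.1996$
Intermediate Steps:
$P{\left(T,d \right)} = -5 + T + d$
$n{\left(q,Y \right)} = \frac{1}{8}$
$o{\left(y,h \right)} = \frac{1}{40}$ ($o{\left(y,h \right)} = \frac{1}{5} \cdot \frac{1}{8} = \frac{1}{40}$)
$\frac{s}{\left(1277 - 513\right) - 1300} + \frac{o{\left(-61,13 \right)}}{4306} = - \frac{2251}{\left(1277 - 513\right) - 1300} + \frac{1}{40 \cdot 4306} = - \frac{2251}{764 - 1300} + \frac{1}{40} \cdot \frac{1}{4306} = - \frac{2251}{-536} + \frac{1}{172240} = \left(-2251\right) \left(- \frac{1}{536}\right) + \frac{1}{172240} = \frac{2251}{536} + \frac{1}{172240} = \frac{48464097}{11540080}$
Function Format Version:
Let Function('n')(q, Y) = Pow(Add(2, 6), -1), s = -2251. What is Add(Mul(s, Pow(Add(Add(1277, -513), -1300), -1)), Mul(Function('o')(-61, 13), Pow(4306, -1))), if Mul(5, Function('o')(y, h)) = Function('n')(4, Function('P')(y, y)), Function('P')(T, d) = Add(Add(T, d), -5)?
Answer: Rational(48464097, 11540080) ≈ 4.1996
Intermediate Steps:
Function('P')(T, d) = Add(-5, T, d)
Function('n')(q, Y) = Rational(1, 8) (Function('n')(q, Y) = Pow(8, -1) = Rational(1, 8))
Function('o')(y, h) = Rational(1, 40) (Function('o')(y, h) = Mul(Rational(1, 5), Rational(1, 8)) = Rational(1, 40))
Add(Mul(s, Pow(Add(Add(1277, -513), -1300), -1)), Mul(Function('o')(-61, 13), Pow(4306, -1))) = Add(Mul(-2251, Pow(Add(Add(1277, -513), -1300), -1)), Mul(Rational(1, 40), Pow(4306, -1))) = Add(Mul(-2251, Pow(Add(764, -1300), -1)), Mul(Rational(1, 40), Rational(1, 4306))) = Add(Mul(-2251, Pow(-536, -1)), Rational(1, 172240)) = Add(Mul(-2251, Rational(-1, 536)), Rational(1, 172240)) = Add(Rational(2251, 536), Rational(1, 172240)) = Rational(48464097, 11540080)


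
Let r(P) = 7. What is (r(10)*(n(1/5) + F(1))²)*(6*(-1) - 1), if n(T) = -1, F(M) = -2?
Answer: -441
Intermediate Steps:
(r(10)*(n(1/5) + F(1))²)*(6*(-1) - 1) = (7*(-1 - 2)²)*(6*(-1) - 1) = (7*(-3)²)*(-6 - 1) = (7*9)*(-7) = 63*(-7) = -441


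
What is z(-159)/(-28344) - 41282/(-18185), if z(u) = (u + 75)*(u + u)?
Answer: 28514137/21476485 ≈ 1.3277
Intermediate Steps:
z(u) = 2*u*(75 + u) (z(u) = (75 + u)*(2*u) = 2*u*(75 + u))
z(-159)/(-28344) - 41282/(-18185) = (2*(-159)*(75 - 159))/(-28344) - 41282/(-18185) = (2*(-159)*(-84))*(-1/28344) - 41282*(-1/18185) = 26712*(-1/28344) + 41282/18185 = -1113/1181 + 41282/18185 = 28514137/21476485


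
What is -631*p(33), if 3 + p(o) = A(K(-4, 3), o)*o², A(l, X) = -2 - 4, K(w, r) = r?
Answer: 4124847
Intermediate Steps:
A(l, X) = -6
p(o) = -3 - 6*o²
-631*p(33) = -631*(-3 - 6*33²) = -631*(-3 - 6*1089) = -631*(-3 - 6534) = -631*(-6537) = 4124847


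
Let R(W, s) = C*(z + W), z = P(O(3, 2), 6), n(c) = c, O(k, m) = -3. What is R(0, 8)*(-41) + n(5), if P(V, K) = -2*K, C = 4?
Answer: 1973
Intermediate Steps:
z = -12 (z = -2*6 = -12)
R(W, s) = -48 + 4*W (R(W, s) = 4*(-12 + W) = -48 + 4*W)
R(0, 8)*(-41) + n(5) = (-48 + 4*0)*(-41) + 5 = (-48 + 0)*(-41) + 5 = -48*(-41) + 5 = 1968 + 5 = 1973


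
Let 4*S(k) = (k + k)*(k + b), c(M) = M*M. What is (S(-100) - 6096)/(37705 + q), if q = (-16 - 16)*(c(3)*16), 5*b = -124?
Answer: 144/33097 ≈ 0.0043508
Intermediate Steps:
b = -124/5 (b = (1/5)*(-124) = -124/5 ≈ -24.800)
c(M) = M**2
q = -4608 (q = (-16 - 16)*(3**2*16) = -288*16 = -32*144 = -4608)
S(k) = k*(-124/5 + k)/2 (S(k) = ((k + k)*(k - 124/5))/4 = ((2*k)*(-124/5 + k))/4 = (2*k*(-124/5 + k))/4 = k*(-124/5 + k)/2)
(S(-100) - 6096)/(37705 + q) = ((1/10)*(-100)*(-124 + 5*(-100)) - 6096)/(37705 - 4608) = ((1/10)*(-100)*(-124 - 500) - 6096)/33097 = ((1/10)*(-100)*(-624) - 6096)*(1/33097) = (6240 - 6096)*(1/33097) = 144*(1/33097) = 144/33097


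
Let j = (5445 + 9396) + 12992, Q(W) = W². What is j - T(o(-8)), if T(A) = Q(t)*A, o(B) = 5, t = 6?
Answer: 27653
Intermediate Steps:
T(A) = 36*A (T(A) = 6²*A = 36*A)
j = 27833 (j = 14841 + 12992 = 27833)
j - T(o(-8)) = 27833 - 36*5 = 27833 - 1*180 = 27833 - 180 = 27653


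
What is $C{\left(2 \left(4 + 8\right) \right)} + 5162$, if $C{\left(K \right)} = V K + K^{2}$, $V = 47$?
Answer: $6866$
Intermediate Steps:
$C{\left(K \right)} = K^{2} + 47 K$ ($C{\left(K \right)} = 47 K + K^{2} = K^{2} + 47 K$)
$C{\left(2 \left(4 + 8\right) \right)} + 5162 = 2 \left(4 + 8\right) \left(47 + 2 \left(4 + 8\right)\right) + 5162 = 2 \cdot 12 \left(47 + 2 \cdot 12\right) + 5162 = 24 \left(47 + 24\right) + 5162 = 24 \cdot 71 + 5162 = 1704 + 5162 = 6866$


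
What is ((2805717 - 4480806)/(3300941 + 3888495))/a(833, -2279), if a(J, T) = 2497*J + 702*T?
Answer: -1675089/3451957369348 ≈ -4.8526e-7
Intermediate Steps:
a(J, T) = 702*T + 2497*J
((2805717 - 4480806)/(3300941 + 3888495))/a(833, -2279) = ((2805717 - 4480806)/(3300941 + 3888495))/(702*(-2279) + 2497*833) = (-1675089/7189436)/(-1599858 + 2080001) = -1675089*1/7189436/480143 = -1675089/7189436*1/480143 = -1675089/3451957369348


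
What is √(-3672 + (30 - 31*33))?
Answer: I*√4665 ≈ 68.301*I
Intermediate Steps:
√(-3672 + (30 - 31*33)) = √(-3672 + (30 - 1023)) = √(-3672 - 993) = √(-4665) = I*√4665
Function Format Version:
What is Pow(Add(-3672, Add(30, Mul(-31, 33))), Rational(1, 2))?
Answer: Mul(I, Pow(4665, Rational(1, 2))) ≈ Mul(68.301, I)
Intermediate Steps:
Pow(Add(-3672, Add(30, Mul(-31, 33))), Rational(1, 2)) = Pow(Add(-3672, Add(30, -1023)), Rational(1, 2)) = Pow(Add(-3672, -993), Rational(1, 2)) = Pow(-4665, Rational(1, 2)) = Mul(I, Pow(4665, Rational(1, 2)))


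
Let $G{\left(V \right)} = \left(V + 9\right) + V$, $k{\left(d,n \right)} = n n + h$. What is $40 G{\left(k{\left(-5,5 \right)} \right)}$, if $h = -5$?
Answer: $1960$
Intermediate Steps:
$k{\left(d,n \right)} = -5 + n^{2}$ ($k{\left(d,n \right)} = n n - 5 = n^{2} - 5 = -5 + n^{2}$)
$G{\left(V \right)} = 9 + 2 V$ ($G{\left(V \right)} = \left(9 + V\right) + V = 9 + 2 V$)
$40 G{\left(k{\left(-5,5 \right)} \right)} = 40 \left(9 + 2 \left(-5 + 5^{2}\right)\right) = 40 \left(9 + 2 \left(-5 + 25\right)\right) = 40 \left(9 + 2 \cdot 20\right) = 40 \left(9 + 40\right) = 40 \cdot 49 = 1960$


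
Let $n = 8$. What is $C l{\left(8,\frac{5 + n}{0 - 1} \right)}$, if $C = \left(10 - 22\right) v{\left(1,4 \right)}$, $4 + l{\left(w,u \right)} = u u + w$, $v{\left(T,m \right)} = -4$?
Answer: $8304$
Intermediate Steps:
$l{\left(w,u \right)} = -4 + w + u^{2}$ ($l{\left(w,u \right)} = -4 + \left(u u + w\right) = -4 + \left(u^{2} + w\right) = -4 + \left(w + u^{2}\right) = -4 + w + u^{2}$)
$C = 48$ ($C = \left(10 - 22\right) \left(-4\right) = \left(-12\right) \left(-4\right) = 48$)
$C l{\left(8,\frac{5 + n}{0 - 1} \right)} = 48 \left(-4 + 8 + \left(\frac{5 + 8}{0 - 1}\right)^{2}\right) = 48 \left(-4 + 8 + \left(\frac{13}{-1}\right)^{2}\right) = 48 \left(-4 + 8 + \left(13 \left(-1\right)\right)^{2}\right) = 48 \left(-4 + 8 + \left(-13\right)^{2}\right) = 48 \left(-4 + 8 + 169\right) = 48 \cdot 173 = 8304$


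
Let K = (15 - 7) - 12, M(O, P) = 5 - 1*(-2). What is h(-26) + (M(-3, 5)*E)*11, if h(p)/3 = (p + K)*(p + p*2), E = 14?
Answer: 8098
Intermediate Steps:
M(O, P) = 7 (M(O, P) = 5 + 2 = 7)
K = -4 (K = 8 - 12 = -4)
h(p) = 9*p*(-4 + p) (h(p) = 3*((p - 4)*(p + p*2)) = 3*((-4 + p)*(p + 2*p)) = 3*((-4 + p)*(3*p)) = 3*(3*p*(-4 + p)) = 9*p*(-4 + p))
h(-26) + (M(-3, 5)*E)*11 = 9*(-26)*(-4 - 26) + (7*14)*11 = 9*(-26)*(-30) + 98*11 = 7020 + 1078 = 8098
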